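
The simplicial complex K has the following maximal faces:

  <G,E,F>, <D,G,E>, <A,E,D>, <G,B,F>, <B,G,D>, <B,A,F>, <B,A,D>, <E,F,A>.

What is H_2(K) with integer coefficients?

K has 6 vertices, 12 edges, 8 triangles.
rank ∂_2 = 7, rank ∂_3 = 0 ⇒ b_2 = 8 − 7 − 0 = 1. So H_2 = Z.

H_2 ≅ Z.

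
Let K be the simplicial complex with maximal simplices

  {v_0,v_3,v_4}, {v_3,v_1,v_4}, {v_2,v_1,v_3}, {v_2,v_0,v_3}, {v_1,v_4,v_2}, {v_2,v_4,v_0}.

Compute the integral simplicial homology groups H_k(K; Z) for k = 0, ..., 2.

H_0 = Z,  H_1 = 0,  H_2 = Z.

Fix the vertex order v_0 < v_1 < v_2 < v_3 < v_4 and write every simplex with vertices in increasing order. Then dim K = 2 and the simplices of K are:

  0-simplices (5): [v_0], [v_1], [v_2], [v_3], [v_4]
  1-simplices (9): [v_0,v_2], [v_0,v_3], [v_0,v_4], [v_1,v_2], [v_1,v_3], [v_1,v_4], [v_2,v_3], [v_2,v_4], [v_3,v_4]
  2-simplices (6): [v_0,v_2,v_3], [v_0,v_2,v_4], [v_0,v_3,v_4], [v_1,v_2,v_3], [v_1,v_2,v_4], [v_1,v_3,v_4]

so the chain groups are C_0 ≅ Z^5, C_1 ≅ Z^9, C_2 ≅ Z^6.

∂_1: C_1 → C_0 sends each edge [p,q] (with p < q) to q − p. For instance
  ∂[v_2,v_3] = [v_3] − [v_2].
The resulting 5×9 matrix has rank 4, and its Smith normal form has invariant factors (1,1,1,1).

Boundary ∂_2: C_2 → C_1 maps a triangle to the signed sum of its edges. For instance
  ∂[v_1,v_3,v_4] = [v_3,v_4] − [v_1,v_4] + [v_1,v_3],
  ∂[v_0,v_2,v_3] = [v_2,v_3] − [v_0,v_3] + [v_0,v_2].
The 9×6 boundary matrix has rank 5 and Smith normal form diag(1,1,1,1,1).

Now H_k = ker ∂_k / im ∂_{k+1}, so:

  H_0: rank C_0 − rank ∂_1 = 5 − 4 = 1, and the invariant factors of ∂_1 are all 1, so H_0 ≅ Z.
  H_1: rank ker ∂_1 − rank ∂_2 = (9 − 4) − 5 = 0, and the invariant factors of ∂_2 are all 1, so H_1 ≅ 0.
  H_2: rank ker ∂_2 − rank ∂_3 = (6 − 5) − 0 = 1, and there is no ∂_3, so H_2 ≅ Z.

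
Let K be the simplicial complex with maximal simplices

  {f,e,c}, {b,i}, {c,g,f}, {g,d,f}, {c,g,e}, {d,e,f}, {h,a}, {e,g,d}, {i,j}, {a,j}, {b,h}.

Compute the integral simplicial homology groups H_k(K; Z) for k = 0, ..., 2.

K has 10 vertices, 14 edges, 6 triangles.
rank ∂_0 = 0, rank ∂_1 = 8 ⇒ b_0 = 10 − 0 − 8 = 2; all invariant factors of ∂_1 are 1 so no torsion. So H_0 = Z^2.
rank ∂_1 = 8, rank ∂_2 = 5 ⇒ b_1 = 14 − 8 − 5 = 1; all invariant factors of ∂_2 are 1 so no torsion. So H_1 = Z.
rank ∂_2 = 5, rank ∂_3 = 0 ⇒ b_2 = 6 − 5 − 0 = 1. So H_2 = Z.

H_0 = Z^2,  H_1 = Z,  H_2 = Z.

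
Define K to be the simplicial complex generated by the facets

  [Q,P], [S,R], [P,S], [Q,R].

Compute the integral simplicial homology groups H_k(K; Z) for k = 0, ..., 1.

K has 4 vertices, 4 edges.
rank ∂_0 = 0, rank ∂_1 = 3 ⇒ b_0 = 4 − 0 − 3 = 1; all invariant factors of ∂_1 are 1 so no torsion. So H_0 ≅ Z.
rank ∂_1 = 3, rank ∂_2 = 0 ⇒ b_1 = 4 − 3 − 0 = 1. So H_1 ≅ Z.

H_0 ≅ Z,  H_1 ≅ Z.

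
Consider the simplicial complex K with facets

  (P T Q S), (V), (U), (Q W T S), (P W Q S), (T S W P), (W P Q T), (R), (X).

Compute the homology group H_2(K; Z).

Fix the vertex order P < Q < R < S < T < U < V < W < X and write every simplex with vertices in increasing order. Then dim K = 3 and the simplices of K are:

  0-simplices (9): P, Q, R, S, T, U, V, W, X
  1-simplices (10): PQ, PS, PT, PW, QS, QT, QW, ST, SW, TW
  2-simplices (10): PQS, PQT, PQW, PST, PSW, PTW, QST, QSW, QTW, STW
  3-simplices (5): PQST, PQSW, PQTW, PSTW, QSTW

so the chain groups are C_0 ≅ Z^9, C_1 ≅ Z^10, C_2 ≅ Z^10, C_3 ≅ Z^5.

The boundary map ∂_1: C_1 → C_0 maps an edge to its endpoints' difference, ∂[p,q] = q − p. For instance
  ∂PT = T − P.
This gives a 9×10 integer matrix of rank 4; reducing to Smith normal form yields diagonal entries (1,1,1,1).

Boundary ∂_2: C_2 → C_1 sends each 2-simplex [p,q,r] to [q,r] − [p,r] + [p,q]. For instance
  ∂PSW = SW − PW + PS,
  ∂STW = TW − SW + ST.
As a 10×10 matrix over Z this has rank 6, with invariant factors (1,1,1,1,1,1).

Boundary ∂_3: C_3 → C_2 sends each 3-simplex σ to the alternating sum Σ_i (−1)^i (σ with its i-th vertex removed). For instance
  ∂PQST = QST − PST + PQT − PQS,
  ∂PQSW = QSW − PSW + PQW − PQS.
As a 10×5 matrix over Z this has rank 4, with invariant factors (1,1,1,1).

Now H_k = ker ∂_k / im ∂_{k+1}, so:

  H_2: rank ker ∂_2 − rank ∂_3 = (10 − 6) − 4 = 0, and the invariant factors of ∂_3 are all 1, so H_2 = 0.

H_2 = 0.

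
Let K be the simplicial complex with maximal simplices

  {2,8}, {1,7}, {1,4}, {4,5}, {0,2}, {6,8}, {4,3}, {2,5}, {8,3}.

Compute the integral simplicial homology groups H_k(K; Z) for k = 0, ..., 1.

We work with the vertex ordering 0 < 1 < 2 < 3 < 4 < 5 < 6 < 7 < 8. The simplices of K, each written with vertices in increasing order, are:

  0-simplices (9): [0], [1], [2], [3], [4], [5], [6], [7], [8]
  1-simplices (9): [0,2], [1,4], [1,7], [2,5], [2,8], [3,4], [3,8], [4,5], [6,8]

so the chain groups are C_0 ≅ Z^9, C_1 ≅ Z^9.

∂_1: C_1 → C_0 is given by ∂[p,q] = [q] − [p]. For instance
  ∂[1,7] = [7] − [1].
This gives a 9×9 integer matrix of rank 8; reducing to Smith normal form yields diagonal entries (1,1,1,1,1,1,1,1).

From H_k ≅ ker(∂_k) / im(∂_{k+1}) we obtain:

  H_0: rank C_0 − rank ∂_1 = 9 − 8 = 1, and the invariant factors of ∂_1 are all 1, so H_0 = Z.
  H_1: rank ker ∂_1 − rank ∂_2 = (9 − 8) − 0 = 1, and there is no ∂_2, so H_1 = Z.

H_0 = Z,  H_1 = Z.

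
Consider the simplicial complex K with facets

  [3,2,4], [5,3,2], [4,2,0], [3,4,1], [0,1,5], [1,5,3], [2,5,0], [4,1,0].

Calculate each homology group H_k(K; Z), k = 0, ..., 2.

H_0 = Z,  H_1 = 0,  H_2 = Z.

Fix the vertex order 0 < 1 < 2 < 3 < 4 < 5 and write every simplex with vertices in increasing order. Then dim K = 2 and the simplices of K are:

  0-simplices (6): [0], [1], [2], [3], [4], [5]
  1-simplices (12): [0,1], [0,2], [0,4], [0,5], [1,3], [1,4], [1,5], [2,3], [2,4], [2,5], [3,4], [3,5]
  2-simplices (8): [0,1,4], [0,1,5], [0,2,4], [0,2,5], [1,3,4], [1,3,5], [2,3,4], [2,3,5]

so the chain groups are C_0 ≅ Z^6, C_1 ≅ Z^12, C_2 ≅ Z^8.

∂_1: C_1 → C_0 sends each edge [p,q] (with p < q) to q − p.
This gives a 6×12 integer matrix of rank 5; reducing to Smith normal form yields diagonal entries (1,1,1,1,1).

The boundary map ∂_2: C_2 → C_1 sends each 2-simplex [p,q,r] to [q,r] − [p,r] + [p,q]. For instance
  ∂[0,1,5] = [1,5] − [0,5] + [0,1],
  ∂[2,3,4] = [3,4] − [2,4] + [2,3].
The resulting 12×8 matrix has rank 7, and its Smith normal form has invariant factors (1,1,1,1,1,1,1).

Now H_k = ker ∂_k / im ∂_{k+1}, so:

  H_0: rank C_0 − rank ∂_1 = 6 − 5 = 1, and the invariant factors of ∂_1 are all 1, so H_0 = Z.
  H_1: rank ker ∂_1 − rank ∂_2 = (12 − 5) − 7 = 0, and the invariant factors of ∂_2 are all 1, so H_1 = 0.
  H_2: rank ker ∂_2 − rank ∂_3 = (8 − 7) − 0 = 1, and there is no ∂_3, so H_2 = Z.

(K is a triangulation of the 2-sphere S^2.)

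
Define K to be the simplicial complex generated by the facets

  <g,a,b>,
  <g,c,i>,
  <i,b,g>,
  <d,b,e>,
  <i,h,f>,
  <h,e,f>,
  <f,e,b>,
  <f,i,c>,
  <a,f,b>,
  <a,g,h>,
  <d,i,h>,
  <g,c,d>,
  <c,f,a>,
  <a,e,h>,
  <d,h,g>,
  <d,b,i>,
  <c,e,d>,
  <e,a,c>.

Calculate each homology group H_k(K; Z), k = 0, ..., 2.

H_0 = Z,  H_1 = Z ⊕ Z_2,  H_2 = 0.

Order the vertices as a < b < c < d < e < f < g < h < i. Listing each simplex with vertices in this order, K has dimension 2 with simplices:

  0-simplices (9): a, b, c, d, e, f, g, h, i
  1-simplices (27): ab, ac, ae, af, ag, ah, bd, be, bf, bg, bi, cd, ce, cf, cg, ci, de, dg, dh, di, ef, eh, fh, fi, gh, gi, hi
  2-simplices (18): abf, abg, ace, acf, aeh, agh, bde, bdi, bef, bgi, cde, cdg, cfi, cgi, dgh, dhi, efh, fhi

so the chain groups are C_0 ≅ Z^9, C_1 ≅ Z^27, C_2 ≅ Z^18.

Boundary ∂_1: C_1 → C_0 is given by ∂[p,q] = [q] − [p].
The 9×27 boundary matrix has rank 8 and Smith normal form diag(1,1,1,1,1,1,1,1).

Boundary ∂_2: C_2 → C_1 maps a triangle to the signed sum of its edges. For instance
  ∂cdg = dg − cg + cd,
  ∂fhi = hi − fi + fh.
The resulting 27×18 matrix has rank 18, and its Smith normal form has invariant factors (1,1,1,1,1,1,1,1,1,1,1,1,1,1,1,1,1,2).

Computing H_k = (kernel of ∂_k) / (image of ∂_{k+1}):

  H_0: rank C_0 − rank ∂_1 = 9 − 8 = 1, and the invariant factors of ∂_1 are all 1, so H_0 ≅ Z.
  H_1: rank ker ∂_1 − rank ∂_2 = (27 − 8) − 18 = 1, and ∂_2 has invariant factor 2 > 1, so H_1 ≅ Z ⊕ Z_2.
  H_2: rank ker ∂_2 − rank ∂_3 = (18 − 18) − 0 = 0, and there is no ∂_3, so H_2 ≅ 0.

As a check, the Euler characteristic is 9 − 27 + 18 = 0, which agrees with 1 − 1 + 0 = 0.
(K is a triangulation of the Klein bottle.)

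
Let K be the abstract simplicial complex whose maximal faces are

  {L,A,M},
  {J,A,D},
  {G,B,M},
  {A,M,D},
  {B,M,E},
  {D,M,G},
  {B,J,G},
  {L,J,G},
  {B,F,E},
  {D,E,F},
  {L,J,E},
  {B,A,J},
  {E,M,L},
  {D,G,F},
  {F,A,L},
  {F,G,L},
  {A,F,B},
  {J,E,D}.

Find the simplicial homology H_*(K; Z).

H_0 ≅ Z,  H_1 ≅ Z^2,  H_2 ≅ Z.

Take the total order A < B < D < E < F < G < J < L < M on the vertex set. Then K (dimension 2) consists of the simplices:

  0-simplices (9): A, B, D, E, F, G, J, L, M
  1-simplices (27): AB, AD, AF, AJ, AL, AM, BE, BF, BG, BJ, BM, DE, DF, DG, DJ, DM, EF, EJ, EL, EM, FG, FL, GJ, GL, GM, JL, LM
  2-simplices (18): ABF, ABJ, ADJ, ADM, AFL, ALM, BEF, BEM, BGJ, BGM, DEF, DEJ, DFG, DGM, EJL, ELM, FGL, GJL

Hence C_0 ≅ Z^9, C_1 ≅ Z^27, C_2 ≅ Z^18.

∂_1: C_1 → C_0 is given by ∂[p,q] = [q] − [p].
The resulting 9×27 matrix has rank 8, and its Smith normal form has invariant factors (1,1,1,1,1,1,1,1).

∂_2: C_2 → C_1 maps a triangle to the signed sum of its edges. For instance
  ∂DEF = EF − DF + DE,
  ∂DEJ = EJ − DJ + DE.
This gives a 27×18 integer matrix of rank 17; reducing to Smith normal form yields diagonal entries (1,1,1,1,1,1,1,1,1,1,1,1,1,1,1,1,1).

Reading off H_k = ker ∂_k / im ∂_{k+1}:

  H_0: rank C_0 − rank ∂_1 = 9 − 8 = 1, and the invariant factors of ∂_1 are all 1, so H_0 = Z.
  H_1: rank ker ∂_1 − rank ∂_2 = (27 − 8) − 17 = 2, and the invariant factors of ∂_2 are all 1, so H_1 = Z^2.
  H_2: rank ker ∂_2 − rank ∂_3 = (18 − 17) − 0 = 1, and there is no ∂_3, so H_2 = Z.

(K is a triangulation of the torus T^2.)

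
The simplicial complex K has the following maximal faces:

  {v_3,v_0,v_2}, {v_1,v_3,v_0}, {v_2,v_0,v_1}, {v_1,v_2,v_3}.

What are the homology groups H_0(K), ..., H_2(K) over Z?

K has 4 vertices, 6 edges, 4 triangles.
rank ∂_0 = 0, rank ∂_1 = 3 ⇒ b_0 = 4 − 0 − 3 = 1; all invariant factors of ∂_1 are 1 so no torsion. So H_0 ≅ Z.
rank ∂_1 = 3, rank ∂_2 = 3 ⇒ b_1 = 6 − 3 − 3 = 0; all invariant factors of ∂_2 are 1 so no torsion. So H_1 ≅ 0.
rank ∂_2 = 3, rank ∂_3 = 0 ⇒ b_2 = 4 − 3 − 0 = 1. So H_2 ≅ Z.

H_0 = Z,  H_1 = 0,  H_2 = Z.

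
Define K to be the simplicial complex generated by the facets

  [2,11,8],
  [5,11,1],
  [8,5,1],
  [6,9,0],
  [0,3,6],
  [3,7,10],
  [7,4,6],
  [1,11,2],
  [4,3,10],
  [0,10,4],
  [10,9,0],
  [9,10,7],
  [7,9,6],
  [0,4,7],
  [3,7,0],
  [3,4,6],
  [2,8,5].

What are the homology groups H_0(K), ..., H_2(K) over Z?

K has 12 vertices, 28 edges, 17 triangles.
rank ∂_0 = 0, rank ∂_1 = 10 ⇒ b_0 = 12 − 0 − 10 = 2; all invariant factors of ∂_1 are 1 so no torsion. So H_0 ≅ Z^2.
rank ∂_1 = 10, rank ∂_2 = 17 ⇒ b_1 = 28 − 10 − 17 = 1; ∂_2 has invariant factor(s) [2] giving torsion. So H_1 ≅ Z ⊕ Z_2.
rank ∂_2 = 17, rank ∂_3 = 0 ⇒ b_2 = 17 − 17 − 0 = 0. So H_2 ≅ 0.

H_0 = Z^2,  H_1 = Z ⊕ Z_2,  H_2 = 0.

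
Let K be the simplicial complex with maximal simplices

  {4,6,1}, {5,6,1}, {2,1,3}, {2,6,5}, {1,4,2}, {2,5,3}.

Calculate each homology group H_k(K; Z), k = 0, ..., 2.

H_0 = Z,  H_1 = Z,  H_2 = 0.

We work with the vertex ordering 1 < 2 < 3 < 4 < 5 < 6. The simplices of K, each written with vertices in increasing order, are:

  0-simplices (6): [1], [2], [3], [4], [5], [6]
  1-simplices (12): [1,2], [1,3], [1,4], [1,5], [1,6], [2,3], [2,4], [2,5], [2,6], [3,5], [4,6], [5,6]
  2-simplices (6): [1,2,3], [1,2,4], [1,4,6], [1,5,6], [2,3,5], [2,5,6]

Hence C_0 ≅ Z^6, C_1 ≅ Z^12, C_2 ≅ Z^6.

The boundary map ∂_1: C_1 → C_0 sends each edge [p,q] (with p < q) to q − p. For instance
  ∂[2,6] = [6] − [2].
This gives a 6×12 integer matrix of rank 5; reducing to Smith normal form yields diagonal entries (1,1,1,1,1).

∂_2: C_2 → C_1 maps a triangle to the signed sum of its edges. For instance
  ∂[1,5,6] = [5,6] − [1,6] + [1,5],
  ∂[1,2,3] = [2,3] − [1,3] + [1,2].
This gives a 12×6 integer matrix of rank 6; reducing to Smith normal form yields diagonal entries (1,1,1,1,1,1).

Reading off H_k = ker ∂_k / im ∂_{k+1}:

  H_0: rank C_0 − rank ∂_1 = 6 − 5 = 1, and the invariant factors of ∂_1 are all 1, so H_0 = Z.
  H_1: rank ker ∂_1 − rank ∂_2 = (12 − 5) − 6 = 1, and the invariant factors of ∂_2 are all 1, so H_1 = Z.
  H_2: rank ker ∂_2 − rank ∂_3 = (6 − 6) − 0 = 0, and there is no ∂_3, so H_2 = 0.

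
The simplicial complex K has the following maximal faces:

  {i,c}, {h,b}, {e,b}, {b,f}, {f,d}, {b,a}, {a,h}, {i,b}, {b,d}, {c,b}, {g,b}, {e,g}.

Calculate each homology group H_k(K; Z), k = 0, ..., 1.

We work with the vertex ordering a < b < c < d < e < f < g < h < i. The simplices of K, each written with vertices in increasing order, are:

  0-simplices (9): a, b, c, d, e, f, g, h, i
  1-simplices (12): ab, ah, bc, bd, be, bf, bg, bh, bi, ci, df, eg

Hence C_0 ≅ Z^9, C_1 ≅ Z^12.

The boundary map ∂_1: C_1 → C_0 sends each edge [p,q] (with p < q) to q − p. For instance
  ∂bi = i − b.
The 9×12 boundary matrix has rank 8 and Smith normal form diag(1,1,1,1,1,1,1,1).

Reading off H_k = ker ∂_k / im ∂_{k+1}:

  H_0: rank C_0 − rank ∂_1 = 9 − 8 = 1, and the invariant factors of ∂_1 are all 1, so H_0 = Z.
  H_1: rank ker ∂_1 − rank ∂_2 = (12 − 8) − 0 = 4, and there is no ∂_2, so H_1 = Z^4.

H_0 = Z,  H_1 = Z^4.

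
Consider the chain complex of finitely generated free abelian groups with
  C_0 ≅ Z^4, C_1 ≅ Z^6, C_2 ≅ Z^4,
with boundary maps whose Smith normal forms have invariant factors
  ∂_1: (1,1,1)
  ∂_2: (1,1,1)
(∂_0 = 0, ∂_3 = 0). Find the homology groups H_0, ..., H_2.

H_0: b_0 = 4 − 0 − 3 = 1; torsion from ∂_1 factors > 1: none. So H_0 ≅ Z.
H_1: b_1 = 6 − 3 − 3 = 0; torsion from ∂_2 factors > 1: none. So H_1 ≅ 0.
H_2: b_2 = 4 − 3 − 0 = 1; torsion from ∂_3 factors > 1: none. So H_2 ≅ Z.

H_0 ≅ Z,  H_1 = 0,  H_2 ≅ Z.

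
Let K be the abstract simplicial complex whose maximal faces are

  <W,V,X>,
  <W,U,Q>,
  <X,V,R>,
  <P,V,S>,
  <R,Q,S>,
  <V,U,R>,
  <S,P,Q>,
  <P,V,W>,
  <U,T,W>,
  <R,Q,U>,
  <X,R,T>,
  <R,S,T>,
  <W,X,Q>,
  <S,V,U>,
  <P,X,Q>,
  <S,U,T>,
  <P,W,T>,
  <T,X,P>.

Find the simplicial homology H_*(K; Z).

We work with the vertex ordering P < Q < R < S < T < U < V < W < X. The simplices of K, each written with vertices in increasing order, are:

  0-simplices (9): P, Q, R, S, T, U, V, W, X
  1-simplices (27): PQ, PS, PT, PV, PW, PX, QR, QS, QU, QW, QX, RS, RT, RU, RV, RX, ST, SU, SV, TU, TW, TX, UV, UW, VW, VX, WX
  2-simplices (18): PQS, PQX, PSV, PTW, PTX, PVW, QRS, QRU, QUW, QWX, RST, RTX, RUV, RVX, STU, SUV, TUW, VWX

giving chain groups C_0 ≅ Z^9, C_1 ≅ Z^27, C_2 ≅ Z^18.

The boundary map ∂_1: C_1 → C_0 is given by ∂[p,q] = [q] − [p].
As a 9×27 matrix over Z this has rank 8, with invariant factors (1,1,1,1,1,1,1,1).

Boundary ∂_2: C_2 → C_1 maps a triangle to the signed sum of its edges. For instance
  ∂QWX = WX − QX + QW,
  ∂QUW = UW − QW + QU.
This gives a 27×18 integer matrix of rank 18; reducing to Smith normal form yields diagonal entries (1,1,1,1,1,1,1,1,1,1,1,1,1,1,1,1,1,2).

Now H_k = ker ∂_k / im ∂_{k+1}, so:

  H_0: rank C_0 − rank ∂_1 = 9 − 8 = 1, and the invariant factors of ∂_1 are all 1, so H_0 = Z.
  H_1: rank ker ∂_1 − rank ∂_2 = (27 − 8) − 18 = 1, and ∂_2 has invariant factor 2 > 1, so H_1 = Z ⊕ Z_2.
  H_2: rank ker ∂_2 − rank ∂_3 = (18 − 18) − 0 = 0, and there is no ∂_3, so H_2 = 0.

H_0 = Z,  H_1 = Z ⊕ Z_2,  H_2 = 0.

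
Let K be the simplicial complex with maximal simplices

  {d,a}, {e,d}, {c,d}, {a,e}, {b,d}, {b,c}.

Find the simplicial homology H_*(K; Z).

We work with the vertex ordering a < b < c < d < e. The simplices of K, each written with vertices in increasing order, are:

  0-simplices (5): a, b, c, d, e
  1-simplices (6): ad, ae, bc, bd, cd, de

so the chain groups are C_0 ≅ Z^5, C_1 ≅ Z^6.

Boundary ∂_1: C_1 → C_0 sends each edge [p,q] (with p < q) to q − p. For instance
  ∂cd = d − c.
As a 5×6 matrix over Z this has rank 4, with invariant factors (1,1,1,1).

From H_k ≅ ker(∂_k) / im(∂_{k+1}) we obtain:

  H_0: rank C_0 − rank ∂_1 = 5 − 4 = 1, and the invariant factors of ∂_1 are all 1, so H_0 ≅ Z.
  H_1: rank ker ∂_1 − rank ∂_2 = (6 − 4) − 0 = 2, and there is no ∂_2, so H_1 ≅ Z^2.

As a check, the Euler characteristic is 5 − 6 = -1, which agrees with 1 − 2 = -1.

H_0 = Z,  H_1 = Z^2.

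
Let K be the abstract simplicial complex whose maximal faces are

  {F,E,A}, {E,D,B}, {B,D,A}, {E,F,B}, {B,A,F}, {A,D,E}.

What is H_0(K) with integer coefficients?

H_0 ≅ Z.

Fix the vertex order A < B < D < E < F and write every simplex with vertices in increasing order. Then dim K = 2 and the simplices of K are:

  0-simplices (5): A, B, D, E, F
  1-simplices (9): AB, AD, AE, AF, BD, BE, BF, DE, EF
  2-simplices (6): ABD, ABF, ADE, AEF, BDE, BEF

so the chain groups are C_0 ≅ Z^5, C_1 ≅ Z^9, C_2 ≅ Z^6.

∂_1: C_1 → C_0 sends each edge [p,q] (with p < q) to q − p. For instance
  ∂EF = F − E.
The resulting 5×9 matrix has rank 4, and its Smith normal form has invariant factors (1,1,1,1).

Boundary ∂_2: C_2 → C_1 acts by ∂[p,q,r] = [q,r] − [p,r] + [p,q]. For instance
  ∂ABF = BF − AF + AB,
  ∂ABD = BD − AD + AB.
As a 9×6 matrix over Z this has rank 5, with invariant factors (1,1,1,1,1).

Now H_k = ker ∂_k / im ∂_{k+1}, so:

  H_0: rank C_0 − rank ∂_1 = 5 − 4 = 1, and the invariant factors of ∂_1 are all 1, so H_0 = Z.

(K is a triangulation of the 2-sphere S^2.)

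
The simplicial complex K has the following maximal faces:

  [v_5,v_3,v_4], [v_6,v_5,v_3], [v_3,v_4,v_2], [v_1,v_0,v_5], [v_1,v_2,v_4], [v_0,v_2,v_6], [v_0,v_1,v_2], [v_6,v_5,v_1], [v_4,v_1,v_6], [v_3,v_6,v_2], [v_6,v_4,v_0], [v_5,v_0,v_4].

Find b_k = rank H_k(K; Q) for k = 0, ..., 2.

b_0 = 1, b_1 = 0, b_2 = 0.

Take the total order v_0 < v_1 < v_2 < v_3 < v_4 < v_5 < v_6 on the vertex set. Then K (dimension 2) consists of the simplices:

  0-simplices (7): [v_0], [v_1], [v_2], [v_3], [v_4], [v_5], [v_6]
  1-simplices (18): (18 of them)
  2-simplices (12): (12 of them)

giving chain groups C_0 ≅ Z^7, C_1 ≅ Z^18, C_2 ≅ Z^12.

∂_1: C_1 → C_0 maps an edge to its endpoints' difference, ∂[p,q] = q − p.
As a 7×18 matrix over Z this has rank 6, with invariant factors (1,1,1,1,1,1).

The boundary map ∂_2: C_2 → C_1 maps a triangle to the signed sum of its edges. For instance
  ∂[v_3,v_5,v_6] = [v_5,v_6] − [v_3,v_6] + [v_3,v_5],
  ∂[v_1,v_4,v_6] = [v_4,v_6] − [v_1,v_6] + [v_1,v_4].
The resulting 18×12 matrix has rank 12, and its Smith normal form has invariant factors (1,1,1,1,1,1,1,1,1,1,1,2).

Reading off H_k = ker ∂_k / im ∂_{k+1}:

  H_0: rank C_0 − rank ∂_1 = 7 − 6 = 1, and the invariant factors of ∂_1 are all 1, so H_0 = Z.
  H_1: rank ker ∂_1 − rank ∂_2 = (18 − 6) − 12 = 0, and ∂_2 has invariant factor 2 > 1, so H_1 = Z/2.
  H_2: rank ker ∂_2 − rank ∂_3 = (12 − 12) − 0 = 0, and there is no ∂_3, so H_2 = 0.

As a check, the Euler characteristic is 7 − 18 + 12 = 1, which agrees with 1 − 0 + 0 = 1.

Hence the Betti numbers are b_0 = 1, b_1 = 0, b_2 = 0.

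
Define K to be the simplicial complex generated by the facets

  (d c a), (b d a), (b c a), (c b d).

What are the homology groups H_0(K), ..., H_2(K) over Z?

H_0 = Z,  H_1 = 0,  H_2 = Z.

We work with the vertex ordering a < b < c < d. The simplices of K, each written with vertices in increasing order, are:

  0-simplices (4): a, b, c, d
  1-simplices (6): ab, ac, ad, bc, bd, cd
  2-simplices (4): abc, abd, acd, bcd

giving chain groups C_0 ≅ Z^4, C_1 ≅ Z^6, C_2 ≅ Z^4.

The boundary map ∂_1: C_1 → C_0 sends each edge [p,q] (with p < q) to q − p. For instance
  ∂cd = d − c.
This gives a 4×6 integer matrix of rank 3; reducing to Smith normal form yields diagonal entries (1,1,1).

The boundary map ∂_2: C_2 → C_1 maps a triangle to the signed sum of its edges. For instance
  ∂bcd = cd − bd + bc,
  ∂abc = bc − ac + ab.
As a 6×4 matrix over Z this has rank 3, with invariant factors (1,1,1).

Computing H_k = (kernel of ∂_k) / (image of ∂_{k+1}):

  H_0: rank C_0 − rank ∂_1 = 4 − 3 = 1, and the invariant factors of ∂_1 are all 1, so H_0 = Z.
  H_1: rank ker ∂_1 − rank ∂_2 = (6 − 3) − 3 = 0, and the invariant factors of ∂_2 are all 1, so H_1 = 0.
  H_2: rank ker ∂_2 − rank ∂_3 = (4 − 3) − 0 = 1, and there is no ∂_3, so H_2 = Z.

(K is a triangulation of the 2-sphere S^2.)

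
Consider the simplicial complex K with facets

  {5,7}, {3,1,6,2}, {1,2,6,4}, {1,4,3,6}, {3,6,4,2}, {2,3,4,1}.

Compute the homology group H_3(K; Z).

Order the vertices as 1 < 2 < 3 < 4 < 5 < 6 < 7. Listing each simplex with vertices in this order, K has dimension 3 with simplices:

  0-simplices (7): [1], [2], [3], [4], [5], [6], [7]
  1-simplices (11): [1,2], [1,3], [1,4], [1,6], [2,3], [2,4], [2,6], [3,4], [3,6], [4,6], [5,7]
  2-simplices (10): [1,2,3], [1,2,4], [1,2,6], [1,3,4], [1,3,6], [1,4,6], [2,3,4], [2,3,6], [2,4,6], [3,4,6]
  3-simplices (5): [1,2,3,4], [1,2,3,6], [1,2,4,6], [1,3,4,6], [2,3,4,6]

giving chain groups C_0 ≅ Z^7, C_1 ≅ Z^11, C_2 ≅ Z^10, C_3 ≅ Z^5.

The boundary map ∂_1: C_1 → C_0 sends each edge [p,q] (with p < q) to q − p. For instance
  ∂[5,7] = [7] − [5].
As a 7×11 matrix over Z this has rank 5, with invariant factors (1,1,1,1,1).

Boundary ∂_2: C_2 → C_1 maps a triangle to the signed sum of its edges. For instance
  ∂[2,4,6] = [4,6] − [2,6] + [2,4],
  ∂[1,3,4] = [3,4] − [1,4] + [1,3].
As a 11×10 matrix over Z this has rank 6, with invariant factors (1,1,1,1,1,1).

∂_3: C_3 → C_2 sends each 3-simplex σ to the alternating sum Σ_i (−1)^i (σ with its i-th vertex removed). For instance
  ∂[1,2,3,6] = [2,3,6] − [1,3,6] + [1,2,6] − [1,2,3],
  ∂[2,3,4,6] = [3,4,6] − [2,4,6] + [2,3,6] − [2,3,4].
The 10×5 boundary matrix has rank 4 and Smith normal form diag(1,1,1,1).

Reading off H_k = ker ∂_k / im ∂_{k+1}:

  H_3: rank ker ∂_3 − rank ∂_4 = (5 − 4) − 0 = 1, and there is no ∂_4, so H_3 = Z.

H_3 ≅ Z.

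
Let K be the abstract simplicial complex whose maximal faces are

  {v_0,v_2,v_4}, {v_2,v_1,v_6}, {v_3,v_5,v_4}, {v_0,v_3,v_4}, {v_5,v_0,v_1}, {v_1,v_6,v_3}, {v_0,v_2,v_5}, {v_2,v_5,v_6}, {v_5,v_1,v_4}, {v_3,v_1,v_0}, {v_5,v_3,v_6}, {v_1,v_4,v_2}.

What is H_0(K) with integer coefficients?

We work with the vertex ordering v_0 < v_1 < v_2 < v_3 < v_4 < v_5 < v_6. The simplices of K, each written with vertices in increasing order, are:

  0-simplices (7): [v_0], [v_1], [v_2], [v_3], [v_4], [v_5], [v_6]
  1-simplices (18): (18 of them)
  2-simplices (12): (12 of them)

so the chain groups are C_0 ≅ Z^7, C_1 ≅ Z^18, C_2 ≅ Z^12.

∂_1: C_1 → C_0 is given by ∂[p,q] = [q] − [p]. For instance
  ∂[v_0,v_2] = [v_2] − [v_0].
This gives a 7×18 integer matrix of rank 6; reducing to Smith normal form yields diagonal entries (1,1,1,1,1,1).

∂_2: C_2 → C_1 maps a triangle to the signed sum of its edges. For instance
  ∂[v_0,v_2,v_4] = [v_2,v_4] − [v_0,v_4] + [v_0,v_2],
  ∂[v_2,v_5,v_6] = [v_5,v_6] − [v_2,v_6] + [v_2,v_5].
The 18×12 boundary matrix has rank 12 and Smith normal form diag(1,1,1,1,1,1,1,1,1,1,1,2).

Now H_k = ker ∂_k / im ∂_{k+1}, so:

  H_0: rank C_0 − rank ∂_1 = 7 − 6 = 1, and the invariant factors of ∂_1 are all 1, so H_0 = Z.

H_0 = Z.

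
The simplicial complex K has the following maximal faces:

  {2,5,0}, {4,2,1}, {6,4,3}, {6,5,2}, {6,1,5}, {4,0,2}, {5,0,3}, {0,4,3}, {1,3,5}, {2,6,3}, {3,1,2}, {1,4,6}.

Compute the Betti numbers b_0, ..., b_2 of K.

b_0 = 1, b_1 = 0, b_2 = 0.

K has 7 vertices, 18 edges, 12 triangles.
rank ∂_0 = 0, rank ∂_1 = 6 ⇒ b_0 = 7 − 0 − 6 = 1; all invariant factors of ∂_1 are 1 so no torsion. So H_0 ≅ Z.
rank ∂_1 = 6, rank ∂_2 = 12 ⇒ b_1 = 18 − 6 − 12 = 0; ∂_2 has invariant factor(s) [2] giving torsion. So H_1 ≅ Z/2.
rank ∂_2 = 12, rank ∂_3 = 0 ⇒ b_2 = 12 − 12 − 0 = 0. So H_2 ≅ 0.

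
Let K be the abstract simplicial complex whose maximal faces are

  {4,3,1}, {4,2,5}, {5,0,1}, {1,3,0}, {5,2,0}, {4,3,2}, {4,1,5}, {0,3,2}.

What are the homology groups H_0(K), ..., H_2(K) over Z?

H_0 = Z,  H_1 = 0,  H_2 = Z.

K has 6 vertices, 12 edges, 8 triangles.
rank ∂_0 = 0, rank ∂_1 = 5 ⇒ b_0 = 6 − 0 − 5 = 1; all invariant factors of ∂_1 are 1 so no torsion. So H_0 = Z.
rank ∂_1 = 5, rank ∂_2 = 7 ⇒ b_1 = 12 − 5 − 7 = 0; all invariant factors of ∂_2 are 1 so no torsion. So H_1 = 0.
rank ∂_2 = 7, rank ∂_3 = 0 ⇒ b_2 = 8 − 7 − 0 = 1. So H_2 = Z.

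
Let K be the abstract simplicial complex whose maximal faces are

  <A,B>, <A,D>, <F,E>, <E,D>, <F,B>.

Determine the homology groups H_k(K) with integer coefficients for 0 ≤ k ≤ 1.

Take the total order A < B < D < E < F on the vertex set. Then K (dimension 1) consists of the simplices:

  0-simplices (5): A, B, D, E, F
  1-simplices (5): AB, AD, BF, DE, EF

Hence C_0 ≅ Z^5, C_1 ≅ Z^5.

∂_1: C_1 → C_0 sends each edge [p,q] (with p < q) to q − p.
The 5×5 boundary matrix has rank 4 and Smith normal form diag(1,1,1,1).

From H_k ≅ ker(∂_k) / im(∂_{k+1}) we obtain:

  H_0: rank C_0 − rank ∂_1 = 5 − 4 = 1, and the invariant factors of ∂_1 are all 1, so H_0 = Z.
  H_1: rank ker ∂_1 − rank ∂_2 = (5 − 4) − 0 = 1, and there is no ∂_2, so H_1 = Z.

(K is a triangulation of the circle S^1.)

H_0 = Z,  H_1 = Z.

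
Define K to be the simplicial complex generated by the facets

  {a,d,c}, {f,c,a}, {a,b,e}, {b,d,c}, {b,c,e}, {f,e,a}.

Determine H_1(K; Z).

H_1 ≅ Z.

Order the vertices as a < b < c < d < e < f. Listing each simplex with vertices in this order, K has dimension 2 with simplices:

  0-simplices (6): a, b, c, d, e, f
  1-simplices (12): ab, ac, ad, ae, af, bc, bd, be, cd, ce, cf, ef
  2-simplices (6): abe, acd, acf, aef, bcd, bce

so the chain groups are C_0 ≅ Z^6, C_1 ≅ Z^12, C_2 ≅ Z^6.

The boundary map ∂_1: C_1 → C_0 is given by ∂[p,q] = [q] − [p]. For instance
  ∂ab = b − a.
This gives a 6×12 integer matrix of rank 5; reducing to Smith normal form yields diagonal entries (1,1,1,1,1).

∂_2: C_2 → C_1 maps a triangle to the signed sum of its edges. For instance
  ∂acf = cf − af + ac,
  ∂abe = be − ae + ab.
This gives a 12×6 integer matrix of rank 6; reducing to Smith normal form yields diagonal entries (1,1,1,1,1,1).

Reading off H_k = ker ∂_k / im ∂_{k+1}:

  H_1: rank ker ∂_1 − rank ∂_2 = (12 − 5) − 6 = 1, and the invariant factors of ∂_2 are all 1, so H_1 = Z.

(K is a triangulation of the cylinder S^1 x I.)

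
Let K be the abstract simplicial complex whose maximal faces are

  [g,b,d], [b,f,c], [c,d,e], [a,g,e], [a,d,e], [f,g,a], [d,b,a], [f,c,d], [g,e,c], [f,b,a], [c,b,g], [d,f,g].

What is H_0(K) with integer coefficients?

We work with the vertex ordering a < b < c < d < e < f < g. The simplices of K, each written with vertices in increasing order, are:

  0-simplices (7): a, b, c, d, e, f, g
  1-simplices (18): ab, ad, ae, af, ag, bc, bd, bf, bg, cd, ce, cf, cg, de, df, dg, eg, fg
  2-simplices (12): abd, abf, ade, aeg, afg, bcf, bcg, bdg, cde, cdf, ceg, dfg

Hence C_0 ≅ Z^7, C_1 ≅ Z^18, C_2 ≅ Z^12.

∂_1: C_1 → C_0 sends each edge [p,q] (with p < q) to q − p. For instance
  ∂bd = d − b.
The 7×18 boundary matrix has rank 6 and Smith normal form diag(1,1,1,1,1,1).

The boundary map ∂_2: C_2 → C_1 acts by ∂[p,q,r] = [q,r] − [p,r] + [p,q]. For instance
  ∂afg = fg − ag + af,
  ∂aeg = eg − ag + ae.
The resulting 18×12 matrix has rank 12, and its Smith normal form has invariant factors (1,1,1,1,1,1,1,1,1,1,1,2).

Reading off H_k = ker ∂_k / im ∂_{k+1}:

  H_0: rank C_0 − rank ∂_1 = 7 − 6 = 1, and the invariant factors of ∂_1 are all 1, so H_0 ≅ Z.

H_0 ≅ Z.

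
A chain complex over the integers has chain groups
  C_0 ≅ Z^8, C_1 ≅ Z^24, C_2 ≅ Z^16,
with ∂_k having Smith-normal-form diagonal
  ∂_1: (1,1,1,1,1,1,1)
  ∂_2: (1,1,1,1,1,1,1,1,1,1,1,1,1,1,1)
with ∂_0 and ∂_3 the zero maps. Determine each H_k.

H_0 ≅ Z,  H_1 ≅ Z^2,  H_2 ≅ Z.

H_0: b_0 = 8 − 0 − 7 = 1; torsion from ∂_1 factors > 1: none. So H_0 ≅ Z.
H_1: b_1 = 24 − 7 − 15 = 2; torsion from ∂_2 factors > 1: none. So H_1 ≅ Z^2.
H_2: b_2 = 16 − 15 − 0 = 1; torsion from ∂_3 factors > 1: none. So H_2 ≅ Z.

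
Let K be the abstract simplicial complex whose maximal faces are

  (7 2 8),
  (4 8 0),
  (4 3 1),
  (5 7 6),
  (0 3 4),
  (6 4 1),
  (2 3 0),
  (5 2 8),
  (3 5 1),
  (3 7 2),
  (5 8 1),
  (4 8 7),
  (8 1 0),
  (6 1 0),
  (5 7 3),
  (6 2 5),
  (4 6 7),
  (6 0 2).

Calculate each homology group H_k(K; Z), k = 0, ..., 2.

Order the vertices as 0 < 1 < 2 < 3 < 4 < 5 < 6 < 7 < 8. Listing each simplex with vertices in this order, K has dimension 2 with simplices:

  0-simplices (9): [0], [1], [2], [3], [4], [5], [6], [7], [8]
  1-simplices (27): (27 of them)
  2-simplices (18): [0,1,6], [0,1,8], [0,2,3], [0,2,6], [0,3,4], [0,4,8], [1,3,4], [1,3,5], [1,4,6], [1,5,8], [2,3,7], [2,5,6], [2,5,8], [2,7,8], [3,5,7], [4,6,7], [4,7,8], [5,6,7]

Hence C_0 ≅ Z^9, C_1 ≅ Z^27, C_2 ≅ Z^18.

Boundary ∂_1: C_1 → C_0 is given by ∂[p,q] = [q] − [p].
The 9×27 boundary matrix has rank 8 and Smith normal form diag(1,1,1,1,1,1,1,1).

∂_2: C_2 → C_1 maps a triangle to the signed sum of its edges. For instance
  ∂[4,6,7] = [6,7] − [4,7] + [4,6],
  ∂[0,3,4] = [3,4] − [0,4] + [0,3].
This gives a 27×18 integer matrix of rank 18; reducing to Smith normal form yields diagonal entries (1,1,1,1,1,1,1,1,1,1,1,1,1,1,1,1,1,2).

Reading off H_k = ker ∂_k / im ∂_{k+1}:

  H_0: rank C_0 − rank ∂_1 = 9 − 8 = 1, and the invariant factors of ∂_1 are all 1, so H_0 = Z.
  H_1: rank ker ∂_1 − rank ∂_2 = (27 − 8) − 18 = 1, and ∂_2 has invariant factor 2 > 1, so H_1 = Z ⊕ Z/2.
  H_2: rank ker ∂_2 − rank ∂_3 = (18 − 18) − 0 = 0, and there is no ∂_3, so H_2 = 0.

H_0 ≅ Z,  H_1 ≅ Z ⊕ Z/2,  H_2 = 0.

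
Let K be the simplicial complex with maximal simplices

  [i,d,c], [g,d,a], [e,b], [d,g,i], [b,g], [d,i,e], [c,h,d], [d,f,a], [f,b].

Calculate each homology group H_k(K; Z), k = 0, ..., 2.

H_0 = Z,  H_1 = Z^2,  H_2 = 0.

Fix the vertex order a < b < c < d < e < f < g < h < i and write every simplex with vertices in increasing order. Then dim K = 2 and the simplices of K are:

  0-simplices (9): a, b, c, d, e, f, g, h, i
  1-simplices (16): ad, af, ag, be, bf, bg, cd, ch, ci, de, df, dg, dh, di, ei, gi
  2-simplices (6): adf, adg, cdh, cdi, dei, dgi

Hence C_0 ≅ Z^9, C_1 ≅ Z^16, C_2 ≅ Z^6.

∂_1: C_1 → C_0 sends each edge [p,q] (with p < q) to q − p.
The resulting 9×16 matrix has rank 8, and its Smith normal form has invariant factors (1,1,1,1,1,1,1,1).

The boundary map ∂_2: C_2 → C_1 maps a triangle to the signed sum of its edges. For instance
  ∂dei = ei − di + de,
  ∂adf = df − af + ad.
This gives a 16×6 integer matrix of rank 6; reducing to Smith normal form yields diagonal entries (1,1,1,1,1,1).

From H_k ≅ ker(∂_k) / im(∂_{k+1}) we obtain:

  H_0: rank C_0 − rank ∂_1 = 9 − 8 = 1, and the invariant factors of ∂_1 are all 1, so H_0 = Z.
  H_1: rank ker ∂_1 − rank ∂_2 = (16 − 8) − 6 = 2, and the invariant factors of ∂_2 are all 1, so H_1 = Z^2.
  H_2: rank ker ∂_2 − rank ∂_3 = (6 − 6) − 0 = 0, and there is no ∂_3, so H_2 = 0.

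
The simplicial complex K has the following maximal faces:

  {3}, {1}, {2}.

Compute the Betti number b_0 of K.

b_0 = 3.

We work with the vertex ordering 1 < 2 < 3. The simplices of K, each written with vertices in increasing order, are:

  0-simplices (3): [1], [2], [3]

so the chain groups are C_0 ≅ Z^3.

Now H_k = ker ∂_k / im ∂_{k+1}, so:

  H_0: rank C_0 − rank ∂_1 = 3 − 0 = 3, and there is no ∂_1, so H_0 = Z^3.

(K is a triangulation of a set of 3 points.)

Hence the Betti numbers are b_0 = 3.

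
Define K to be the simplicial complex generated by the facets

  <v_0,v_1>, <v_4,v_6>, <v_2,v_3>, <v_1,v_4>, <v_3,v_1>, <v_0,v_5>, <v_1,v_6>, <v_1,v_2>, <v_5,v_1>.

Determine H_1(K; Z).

H_1 ≅ Z^3.

Order the vertices as v_0 < v_1 < v_2 < v_3 < v_4 < v_5 < v_6. Listing each simplex with vertices in this order, K has dimension 1 with simplices:

  0-simplices (7): [v_0], [v_1], [v_2], [v_3], [v_4], [v_5], [v_6]
  1-simplices (9): [v_0,v_1], [v_0,v_5], [v_1,v_2], [v_1,v_3], [v_1,v_4], [v_1,v_5], [v_1,v_6], [v_2,v_3], [v_4,v_6]

giving chain groups C_0 ≅ Z^7, C_1 ≅ Z^9.

The boundary map ∂_1: C_1 → C_0 maps an edge to its endpoints' difference, ∂[p,q] = q − p. For instance
  ∂[v_0,v_1] = [v_1] − [v_0].
As a 7×9 matrix over Z this has rank 6, with invariant factors (1,1,1,1,1,1).

Computing H_k = (kernel of ∂_k) / (image of ∂_{k+1}):

  H_1: rank ker ∂_1 − rank ∂_2 = (9 − 6) − 0 = 3, and there is no ∂_2, so H_1 = Z^3.

(K is a triangulation of a wedge of 3 circles.)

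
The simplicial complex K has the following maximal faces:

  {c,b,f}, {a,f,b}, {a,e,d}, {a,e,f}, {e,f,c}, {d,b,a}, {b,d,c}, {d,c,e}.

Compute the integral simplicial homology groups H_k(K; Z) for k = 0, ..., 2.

Order the vertices as a < b < c < d < e < f. Listing each simplex with vertices in this order, K has dimension 2 with simplices:

  0-simplices (6): a, b, c, d, e, f
  1-simplices (12): ab, ad, ae, af, bc, bd, bf, cd, ce, cf, de, ef
  2-simplices (8): abd, abf, ade, aef, bcd, bcf, cde, cef

so the chain groups are C_0 ≅ Z^6, C_1 ≅ Z^12, C_2 ≅ Z^8.

∂_1: C_1 → C_0 maps an edge to its endpoints' difference, ∂[p,q] = q − p. For instance
  ∂ab = b − a.
The resulting 6×12 matrix has rank 5, and its Smith normal form has invariant factors (1,1,1,1,1).

The boundary map ∂_2: C_2 → C_1 acts by ∂[p,q,r] = [q,r] − [p,r] + [p,q]. For instance
  ∂aef = ef − af + ae,
  ∂cde = de − ce + cd.
The resulting 12×8 matrix has rank 7, and its Smith normal form has invariant factors (1,1,1,1,1,1,1).

Now H_k = ker ∂_k / im ∂_{k+1}, so:

  H_0: rank C_0 − rank ∂_1 = 6 − 5 = 1, and the invariant factors of ∂_1 are all 1, so H_0 ≅ Z.
  H_1: rank ker ∂_1 − rank ∂_2 = (12 − 5) − 7 = 0, and the invariant factors of ∂_2 are all 1, so H_1 ≅ 0.
  H_2: rank ker ∂_2 − rank ∂_3 = (8 − 7) − 0 = 1, and there is no ∂_3, so H_2 ≅ Z.

H_0 ≅ Z,  H_1 = 0,  H_2 ≅ Z.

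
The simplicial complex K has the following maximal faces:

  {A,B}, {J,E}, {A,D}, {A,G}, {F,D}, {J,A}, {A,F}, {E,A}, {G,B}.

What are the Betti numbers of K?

We work with the vertex ordering A < B < D < E < F < G < J. The simplices of K, each written with vertices in increasing order, are:

  0-simplices (7): A, B, D, E, F, G, J
  1-simplices (9): AB, AD, AE, AF, AG, AJ, BG, DF, EJ

so the chain groups are C_0 ≅ Z^7, C_1 ≅ Z^9.

∂_1: C_1 → C_0 maps an edge to its endpoints' difference, ∂[p,q] = q − p.
The resulting 7×9 matrix has rank 6, and its Smith normal form has invariant factors (1,1,1,1,1,1).

From H_k ≅ ker(∂_k) / im(∂_{k+1}) we obtain:

  H_0: rank C_0 − rank ∂_1 = 7 − 6 = 1, and the invariant factors of ∂_1 are all 1, so H_0 ≅ Z.
  H_1: rank ker ∂_1 − rank ∂_2 = (9 − 6) − 0 = 3, and there is no ∂_2, so H_1 ≅ Z^3.

Hence the Betti numbers are b_0 = 1, b_1 = 3.

b_0 = 1, b_1 = 3.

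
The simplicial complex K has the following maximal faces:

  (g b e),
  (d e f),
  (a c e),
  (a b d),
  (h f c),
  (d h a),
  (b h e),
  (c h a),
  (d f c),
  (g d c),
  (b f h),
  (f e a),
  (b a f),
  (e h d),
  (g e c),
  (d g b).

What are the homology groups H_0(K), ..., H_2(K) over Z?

Take the total order a < b < c < d < e < f < g < h on the vertex set. Then K (dimension 2) consists of the simplices:

  0-simplices (8): a, b, c, d, e, f, g, h
  1-simplices (24): ab, ac, ad, ae, af, ah, bd, be, bf, bg, bh, cd, ce, cf, cg, ch, de, df, dg, dh, ef, eg, eh, fh
  2-simplices (16): abd, abf, ace, ach, adh, aef, bdg, beg, beh, bfh, cdf, cdg, ceg, cfh, def, deh

Hence C_0 ≅ Z^8, C_1 ≅ Z^24, C_2 ≅ Z^16.

Boundary ∂_1: C_1 → C_0 is given by ∂[p,q] = [q] − [p].
The 8×24 boundary matrix has rank 7 and Smith normal form diag(1,1,1,1,1,1,1).

∂_2: C_2 → C_1 acts by ∂[p,q,r] = [q,r] − [p,r] + [p,q]. For instance
  ∂ach = ch − ah + ac,
  ∂def = ef − df + de.
The resulting 24×16 matrix has rank 15, and its Smith normal form has invariant factors (1,1,1,1,1,1,1,1,1,1,1,1,1,1,1).

Reading off H_k = ker ∂_k / im ∂_{k+1}:

  H_0: rank C_0 − rank ∂_1 = 8 − 7 = 1, and the invariant factors of ∂_1 are all 1, so H_0 = Z.
  H_1: rank ker ∂_1 − rank ∂_2 = (24 − 7) − 15 = 2, and the invariant factors of ∂_2 are all 1, so H_1 = Z^2.
  H_2: rank ker ∂_2 − rank ∂_3 = (16 − 15) − 0 = 1, and there is no ∂_3, so H_2 = Z.

(K is a triangulation of the torus T^2.)

H_0 ≅ Z,  H_1 ≅ Z^2,  H_2 ≅ Z.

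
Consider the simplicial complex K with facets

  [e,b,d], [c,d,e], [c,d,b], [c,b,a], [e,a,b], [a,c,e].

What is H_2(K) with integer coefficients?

H_2 ≅ Z.

Take the total order a < b < c < d < e on the vertex set. Then K (dimension 2) consists of the simplices:

  0-simplices (5): a, b, c, d, e
  1-simplices (9): ab, ac, ae, bc, bd, be, cd, ce, de
  2-simplices (6): abc, abe, ace, bcd, bde, cde

Hence C_0 ≅ Z^5, C_1 ≅ Z^9, C_2 ≅ Z^6.

Boundary ∂_1: C_1 → C_0 maps an edge to its endpoints' difference, ∂[p,q] = q − p. For instance
  ∂ac = c − a.
The 5×9 boundary matrix has rank 4 and Smith normal form diag(1,1,1,1).

∂_2: C_2 → C_1 sends each 2-simplex [p,q,r] to [q,r] − [p,r] + [p,q]. For instance
  ∂bde = de − be + bd,
  ∂cde = de − ce + cd.
The 9×6 boundary matrix has rank 5 and Smith normal form diag(1,1,1,1,1).

From H_k ≅ ker(∂_k) / im(∂_{k+1}) we obtain:

  H_2: rank ker ∂_2 − rank ∂_3 = (6 − 5) − 0 = 1, and there is no ∂_3, so H_2 = Z.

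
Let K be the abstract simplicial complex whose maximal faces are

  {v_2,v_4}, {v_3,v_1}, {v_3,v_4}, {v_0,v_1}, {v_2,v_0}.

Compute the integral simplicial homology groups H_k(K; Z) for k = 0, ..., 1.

H_0 = Z,  H_1 = Z.

Fix the vertex order v_0 < v_1 < v_2 < v_3 < v_4 and write every simplex with vertices in increasing order. Then dim K = 1 and the simplices of K are:

  0-simplices (5): [v_0], [v_1], [v_2], [v_3], [v_4]
  1-simplices (5): [v_0,v_1], [v_0,v_2], [v_1,v_3], [v_2,v_4], [v_3,v_4]

so the chain groups are C_0 ≅ Z^5, C_1 ≅ Z^5.

Boundary ∂_1: C_1 → C_0 maps an edge to its endpoints' difference, ∂[p,q] = q − p. For instance
  ∂[v_2,v_4] = [v_4] − [v_2].
As a 5×5 matrix over Z this has rank 4, with invariant factors (1,1,1,1).

Now H_k = ker ∂_k / im ∂_{k+1}, so:

  H_0: rank C_0 − rank ∂_1 = 5 − 4 = 1, and the invariant factors of ∂_1 are all 1, so H_0 ≅ Z.
  H_1: rank ker ∂_1 − rank ∂_2 = (5 − 4) − 0 = 1, and there is no ∂_2, so H_1 ≅ Z.

As a check, the Euler characteristic is 5 − 5 = 0, which agrees with 1 − 1 = 0.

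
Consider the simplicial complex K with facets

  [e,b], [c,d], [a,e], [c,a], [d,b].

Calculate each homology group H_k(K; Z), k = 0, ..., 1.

Take the total order a < b < c < d < e on the vertex set. Then K (dimension 1) consists of the simplices:

  0-simplices (5): a, b, c, d, e
  1-simplices (5): ac, ae, bd, be, cd

Hence C_0 ≅ Z^5, C_1 ≅ Z^5.

∂_1: C_1 → C_0 maps an edge to its endpoints' difference, ∂[p,q] = q − p.
As a 5×5 matrix over Z this has rank 4, with invariant factors (1,1,1,1).

Computing H_k = (kernel of ∂_k) / (image of ∂_{k+1}):

  H_0: rank C_0 − rank ∂_1 = 5 − 4 = 1, and the invariant factors of ∂_1 are all 1, so H_0 ≅ Z.
  H_1: rank ker ∂_1 − rank ∂_2 = (5 − 4) − 0 = 1, and there is no ∂_2, so H_1 ≅ Z.

(K is a triangulation of the circle S^1.)

H_0 ≅ Z,  H_1 ≅ Z.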